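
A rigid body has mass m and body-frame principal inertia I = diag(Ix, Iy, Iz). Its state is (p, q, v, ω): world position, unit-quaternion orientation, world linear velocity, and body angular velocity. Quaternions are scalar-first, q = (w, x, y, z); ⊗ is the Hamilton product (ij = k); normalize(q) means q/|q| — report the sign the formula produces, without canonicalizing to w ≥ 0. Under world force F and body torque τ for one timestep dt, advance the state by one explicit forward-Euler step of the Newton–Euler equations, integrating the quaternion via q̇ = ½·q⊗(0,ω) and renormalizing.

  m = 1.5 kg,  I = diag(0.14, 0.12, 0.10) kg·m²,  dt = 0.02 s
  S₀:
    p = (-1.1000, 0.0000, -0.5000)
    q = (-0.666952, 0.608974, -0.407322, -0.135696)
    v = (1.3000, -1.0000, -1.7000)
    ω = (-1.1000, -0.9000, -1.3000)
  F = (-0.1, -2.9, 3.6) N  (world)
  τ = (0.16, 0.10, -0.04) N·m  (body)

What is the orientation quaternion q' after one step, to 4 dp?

2q̇ = q⊗(0,ω) = (0.1268768, 1.1410394, 1.5411886, -0.1290932)
updated quaternion q' = (-0.6656, 0.6203, -0.3918, -0.1370)

q' = (-0.6656, 0.6203, -0.3918, -0.1370)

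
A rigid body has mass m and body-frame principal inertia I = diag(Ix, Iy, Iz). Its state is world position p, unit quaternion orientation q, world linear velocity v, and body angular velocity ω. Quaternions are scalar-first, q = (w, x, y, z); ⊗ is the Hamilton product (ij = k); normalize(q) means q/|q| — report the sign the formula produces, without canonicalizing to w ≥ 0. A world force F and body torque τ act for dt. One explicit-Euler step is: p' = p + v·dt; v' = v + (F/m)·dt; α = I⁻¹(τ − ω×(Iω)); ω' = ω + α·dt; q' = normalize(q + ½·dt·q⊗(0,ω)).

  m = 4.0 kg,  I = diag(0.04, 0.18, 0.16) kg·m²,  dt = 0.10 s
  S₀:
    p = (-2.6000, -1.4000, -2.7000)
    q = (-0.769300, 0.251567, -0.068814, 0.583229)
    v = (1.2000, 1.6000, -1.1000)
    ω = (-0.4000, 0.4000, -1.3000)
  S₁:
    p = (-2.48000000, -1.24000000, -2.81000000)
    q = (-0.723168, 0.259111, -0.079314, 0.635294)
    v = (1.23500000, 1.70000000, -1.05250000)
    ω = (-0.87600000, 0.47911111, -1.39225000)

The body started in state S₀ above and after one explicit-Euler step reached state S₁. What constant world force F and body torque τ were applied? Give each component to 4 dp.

F = (1.4000, 4.0000, 1.9000)
τ = (-0.1800, 0.0800, -0.1700)

v₁ − v₀ = (0.03500000, 0.10000000, 0.04750000)
m·(v₁−v₀)/dt = (1.4000, 4.0000, 1.9000)
Δω = ω₁−ω₀ = (-0.47600000, 0.07911111, -0.09225000)
precession coupling = (0.0104, -0.0624, -0.0224)
τ = I·(Δω/dt) + ω₀×(Iω₀) = (-0.1800, 0.0800, -0.1700)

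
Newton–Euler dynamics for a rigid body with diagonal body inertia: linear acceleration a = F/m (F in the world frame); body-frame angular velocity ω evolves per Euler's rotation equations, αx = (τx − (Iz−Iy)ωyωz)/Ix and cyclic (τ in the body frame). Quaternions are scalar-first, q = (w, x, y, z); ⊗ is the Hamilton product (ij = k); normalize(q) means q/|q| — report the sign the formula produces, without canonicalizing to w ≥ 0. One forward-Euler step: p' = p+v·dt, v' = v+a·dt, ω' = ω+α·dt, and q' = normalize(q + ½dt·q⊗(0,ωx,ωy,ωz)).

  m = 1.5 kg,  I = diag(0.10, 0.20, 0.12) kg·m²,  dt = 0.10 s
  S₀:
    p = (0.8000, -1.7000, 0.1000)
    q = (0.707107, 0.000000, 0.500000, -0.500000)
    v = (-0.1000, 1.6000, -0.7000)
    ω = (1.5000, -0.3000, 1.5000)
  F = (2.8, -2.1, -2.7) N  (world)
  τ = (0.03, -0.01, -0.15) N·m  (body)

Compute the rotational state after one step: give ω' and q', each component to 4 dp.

ω' = (1.4940, -0.2825, 1.4125)
q' = (0.7478, 0.0826, 0.4493, -0.4817)

gyro term ω×Iω = (0.0360, -0.0450, -0.0450)
(τ − ω×Iω)/I = (-0.0600, 0.1750, -0.8750)
new body rate ω' = (1.4940, -0.2825, 1.4125)
2q̇ = q⊗(0,ω) = (0.9000000, 1.6606605, -0.9621321, 0.3106605)
q' = normalize(q + ½dt·q⊗(0,ω)) = (0.7478, 0.0826, 0.4493, -0.4817)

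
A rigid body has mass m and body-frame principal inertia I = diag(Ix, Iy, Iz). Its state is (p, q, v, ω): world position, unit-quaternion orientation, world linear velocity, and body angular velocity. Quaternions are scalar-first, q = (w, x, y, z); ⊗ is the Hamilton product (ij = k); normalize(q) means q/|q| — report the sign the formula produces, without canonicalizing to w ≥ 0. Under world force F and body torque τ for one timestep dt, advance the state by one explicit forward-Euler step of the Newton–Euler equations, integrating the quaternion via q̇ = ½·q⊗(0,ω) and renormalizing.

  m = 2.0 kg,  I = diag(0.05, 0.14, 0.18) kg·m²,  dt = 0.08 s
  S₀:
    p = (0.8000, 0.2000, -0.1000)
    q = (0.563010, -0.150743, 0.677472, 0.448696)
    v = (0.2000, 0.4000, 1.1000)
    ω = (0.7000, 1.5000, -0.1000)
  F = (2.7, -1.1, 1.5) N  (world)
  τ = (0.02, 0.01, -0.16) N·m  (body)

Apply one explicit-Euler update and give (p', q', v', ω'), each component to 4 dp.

ω×(Iω) gyroscopic = (-0.0060, 0.0091, 0.0945)
(τ − ω×Iω)/I = (0.5200, 0.0064, -1.4139)
ω + α·dt = (0.7416, 1.5005, -0.2131)
2q̇ = q⊗(0,ω) = (-0.8658183, -0.3466842, 1.1435279, -0.7566459)
q + ½dt·q⊗(0,ω), renormalized = (0.5272, -0.1642, 0.7216, 0.4175)
a = (1.3500, -0.5500, 0.7500)
p' = p + v·dt = (0.8160, 0.2320, -0.0120)
v' = v + a·dt = (0.3080, 0.3560, 1.1600)

p' = (0.8160, 0.2320, -0.0120)
q' = (0.5272, -0.1642, 0.7216, 0.4175)
v' = (0.3080, 0.3560, 1.1600)
ω' = (0.7416, 1.5005, -0.2131)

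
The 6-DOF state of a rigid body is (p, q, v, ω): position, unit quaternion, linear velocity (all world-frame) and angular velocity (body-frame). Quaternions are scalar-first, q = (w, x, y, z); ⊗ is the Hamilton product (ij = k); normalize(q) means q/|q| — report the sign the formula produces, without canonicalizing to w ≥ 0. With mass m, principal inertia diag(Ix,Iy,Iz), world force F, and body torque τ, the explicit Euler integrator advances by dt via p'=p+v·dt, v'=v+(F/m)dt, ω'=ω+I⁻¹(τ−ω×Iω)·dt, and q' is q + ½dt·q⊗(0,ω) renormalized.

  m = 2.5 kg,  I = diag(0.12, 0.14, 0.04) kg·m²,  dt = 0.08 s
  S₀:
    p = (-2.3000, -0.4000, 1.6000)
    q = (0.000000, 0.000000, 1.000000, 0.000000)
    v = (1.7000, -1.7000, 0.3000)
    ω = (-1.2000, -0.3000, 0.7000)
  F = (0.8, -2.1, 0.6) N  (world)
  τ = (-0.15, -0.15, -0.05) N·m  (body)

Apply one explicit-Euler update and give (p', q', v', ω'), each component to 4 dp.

α = I⁻¹(τ − ω×Iω) = (-1.4250, -0.5914, -1.4300)
ω + α·dt = (-1.3140, -0.3473, 0.5856)
q⊗(0,ω) = (0.3000000, 0.7000000, 0.0000000, 1.2000000)
q' = normalize(q + ½dt·q⊗(0,ω)) = (0.0120, 0.0280, 0.9984, 0.0479)
new position p' = (-2.1640, -0.5360, 1.6240)
new velocity v' = (1.7256, -1.7672, 0.3192)

p' = (-2.1640, -0.5360, 1.6240)
q' = (0.0120, 0.0280, 0.9984, 0.0479)
v' = (1.7256, -1.7672, 0.3192)
ω' = (-1.3140, -0.3473, 0.5856)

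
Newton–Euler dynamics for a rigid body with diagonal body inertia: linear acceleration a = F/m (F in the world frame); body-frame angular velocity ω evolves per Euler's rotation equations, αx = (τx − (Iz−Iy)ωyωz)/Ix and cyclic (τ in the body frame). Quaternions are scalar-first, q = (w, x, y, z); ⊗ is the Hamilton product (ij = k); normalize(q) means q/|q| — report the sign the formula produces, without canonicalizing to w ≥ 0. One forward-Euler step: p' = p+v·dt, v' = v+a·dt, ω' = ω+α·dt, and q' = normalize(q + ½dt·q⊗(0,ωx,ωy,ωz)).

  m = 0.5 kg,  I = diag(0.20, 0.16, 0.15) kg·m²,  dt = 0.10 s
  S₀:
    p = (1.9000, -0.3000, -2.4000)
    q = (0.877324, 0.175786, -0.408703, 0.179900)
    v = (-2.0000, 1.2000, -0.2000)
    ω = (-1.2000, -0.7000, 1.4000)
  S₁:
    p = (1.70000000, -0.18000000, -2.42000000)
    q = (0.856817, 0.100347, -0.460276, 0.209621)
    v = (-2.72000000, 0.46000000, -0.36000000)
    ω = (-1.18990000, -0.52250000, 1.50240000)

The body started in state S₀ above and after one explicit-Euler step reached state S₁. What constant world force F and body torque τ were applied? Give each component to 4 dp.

F = (-3.6000, -3.7000, -0.8000)
τ = (0.0300, 0.2000, 0.1200)

Δω = ω₁−ω₀ = (0.01010000, 0.17750000, 0.10240000)
gyro term ω₀×Iω₀ = (0.0098, -0.0840, -0.0336)
applied torque τ = (0.0300, 0.2000, 0.1200)
Δv = v₁−v₀ = (-0.72000000, -0.74000000, -0.16000000)
F = m·Δv/dt = (-3.6000, -3.7000, -0.8000)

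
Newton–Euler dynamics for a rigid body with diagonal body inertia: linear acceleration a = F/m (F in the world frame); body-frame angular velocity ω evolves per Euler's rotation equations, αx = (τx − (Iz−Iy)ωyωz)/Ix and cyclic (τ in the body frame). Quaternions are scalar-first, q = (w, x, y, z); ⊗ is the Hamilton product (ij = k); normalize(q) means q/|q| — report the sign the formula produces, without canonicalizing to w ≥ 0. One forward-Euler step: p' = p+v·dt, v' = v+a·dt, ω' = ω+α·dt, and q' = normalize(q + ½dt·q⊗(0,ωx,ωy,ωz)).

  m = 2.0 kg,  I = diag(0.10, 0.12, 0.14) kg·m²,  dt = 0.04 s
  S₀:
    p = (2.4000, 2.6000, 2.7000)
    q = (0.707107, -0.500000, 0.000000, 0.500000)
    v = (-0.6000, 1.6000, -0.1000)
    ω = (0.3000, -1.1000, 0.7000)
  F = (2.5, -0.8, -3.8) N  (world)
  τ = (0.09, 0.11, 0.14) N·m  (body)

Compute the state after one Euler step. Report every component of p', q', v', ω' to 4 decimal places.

linear accel F/m = (1.2500, -0.4000, -1.9000)
p + v·dt = (2.3760, 2.6640, 2.6960)
new velocity v' = (-0.5500, 1.5840, -0.1760)
(τ − ω×Iω)/I = (1.0540, 0.9867, 1.0471)
ω + α·dt = (0.3422, -1.0605, 0.7419)
q⊗(0,ω) = (-0.2000000, 0.7621321, -0.2778177, 1.0449749)
q' = normalize(q + ½dt·q⊗(0,ω)) = (0.7029, -0.4846, -0.0056, 0.5207)

p' = (2.3760, 2.6640, 2.6960)
q' = (0.7029, -0.4846, -0.0056, 0.5207)
v' = (-0.5500, 1.5840, -0.1760)
ω' = (0.3422, -1.0605, 0.7419)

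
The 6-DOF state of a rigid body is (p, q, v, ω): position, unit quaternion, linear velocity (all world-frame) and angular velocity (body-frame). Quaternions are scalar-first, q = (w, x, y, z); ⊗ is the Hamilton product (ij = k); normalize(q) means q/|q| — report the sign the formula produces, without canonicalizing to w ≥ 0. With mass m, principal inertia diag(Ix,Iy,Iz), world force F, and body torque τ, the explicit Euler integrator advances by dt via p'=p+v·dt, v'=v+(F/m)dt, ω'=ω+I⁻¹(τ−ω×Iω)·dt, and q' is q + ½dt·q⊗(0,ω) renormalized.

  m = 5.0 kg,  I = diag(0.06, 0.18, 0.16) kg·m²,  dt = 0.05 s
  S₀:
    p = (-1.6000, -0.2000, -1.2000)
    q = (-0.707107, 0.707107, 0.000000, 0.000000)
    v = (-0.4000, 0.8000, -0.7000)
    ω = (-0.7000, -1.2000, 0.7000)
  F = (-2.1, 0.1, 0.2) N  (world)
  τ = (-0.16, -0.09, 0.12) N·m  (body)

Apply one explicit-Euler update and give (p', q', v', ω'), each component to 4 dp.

precession coupling ω×(Iω) = (0.0168, 0.0490, 0.1008)
(τ − ω×Iω)/I = (-2.9467, -0.7722, 0.1200)
ω' = ω + α·dt = (-0.8473, -1.2386, 0.7060)
q⊗(0,ω) = (0.4949749, 0.4949749, 0.3535535, -1.3435033)
q' = normalize(q + ½dt·q⊗(0,ω)) = (-0.6942, 0.7189, 0.0088, -0.0336)
p' = p + v·dt = (-1.6200, -0.1600, -1.2350)
v' = v + a·dt = (-0.4210, 0.8010, -0.6980)

p' = (-1.6200, -0.1600, -1.2350)
q' = (-0.6942, 0.7189, 0.0088, -0.0336)
v' = (-0.4210, 0.8010, -0.6980)
ω' = (-0.8473, -1.2386, 0.7060)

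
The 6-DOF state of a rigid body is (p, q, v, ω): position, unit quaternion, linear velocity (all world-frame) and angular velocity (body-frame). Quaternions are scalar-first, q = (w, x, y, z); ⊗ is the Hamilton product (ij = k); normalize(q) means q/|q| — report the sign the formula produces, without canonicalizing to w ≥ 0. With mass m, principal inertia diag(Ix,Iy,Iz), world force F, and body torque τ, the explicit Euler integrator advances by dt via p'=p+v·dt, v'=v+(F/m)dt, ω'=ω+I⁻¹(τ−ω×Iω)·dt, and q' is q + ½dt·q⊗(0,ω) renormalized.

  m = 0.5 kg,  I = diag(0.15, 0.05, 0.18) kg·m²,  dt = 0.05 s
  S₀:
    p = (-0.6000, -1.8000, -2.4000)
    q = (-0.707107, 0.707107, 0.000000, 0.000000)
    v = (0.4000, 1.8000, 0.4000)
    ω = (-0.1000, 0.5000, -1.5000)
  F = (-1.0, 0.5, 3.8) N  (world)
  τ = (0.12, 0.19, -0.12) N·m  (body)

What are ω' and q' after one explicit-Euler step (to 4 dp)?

(τ − ω×Iω)/I = (1.4500, 3.8900, -0.6944)
ω' = ω + α·dt = (-0.0275, 0.6945, -1.5347)
2q̇ = q⊗(0,ω) = (0.0707107, 0.0707107, 0.7071070, 1.4142140)
q' = normalize(q + ½dt·q⊗(0,ω)) = (-0.7048, 0.7083, 0.0177, 0.0353)

ω' = (-0.0275, 0.6945, -1.5347)
q' = (-0.7048, 0.7083, 0.0177, 0.0353)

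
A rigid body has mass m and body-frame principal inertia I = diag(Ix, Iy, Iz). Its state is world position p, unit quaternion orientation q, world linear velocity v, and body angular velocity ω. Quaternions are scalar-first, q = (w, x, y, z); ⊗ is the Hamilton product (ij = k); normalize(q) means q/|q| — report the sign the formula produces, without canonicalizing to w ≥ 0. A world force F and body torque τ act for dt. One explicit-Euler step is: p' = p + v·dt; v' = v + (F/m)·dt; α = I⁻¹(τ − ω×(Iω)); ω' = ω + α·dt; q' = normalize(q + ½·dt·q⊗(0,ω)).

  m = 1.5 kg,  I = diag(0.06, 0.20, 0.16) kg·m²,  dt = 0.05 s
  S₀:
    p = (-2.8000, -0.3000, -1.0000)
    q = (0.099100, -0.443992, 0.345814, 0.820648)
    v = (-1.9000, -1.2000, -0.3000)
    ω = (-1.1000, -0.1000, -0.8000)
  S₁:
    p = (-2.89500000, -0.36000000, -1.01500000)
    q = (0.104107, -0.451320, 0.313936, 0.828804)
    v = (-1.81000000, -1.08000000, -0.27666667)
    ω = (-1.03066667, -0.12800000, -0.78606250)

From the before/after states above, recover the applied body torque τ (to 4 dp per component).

τ = (0.0800, -0.2000, 0.0600)

rate change Δω = (0.06933333, -0.02800000, 0.01393750)
gyro term ω₀×Iω₀ = (-0.0032, -0.0880, 0.0154)
I·α + gyro = (0.0800, -0.2000, 0.0600)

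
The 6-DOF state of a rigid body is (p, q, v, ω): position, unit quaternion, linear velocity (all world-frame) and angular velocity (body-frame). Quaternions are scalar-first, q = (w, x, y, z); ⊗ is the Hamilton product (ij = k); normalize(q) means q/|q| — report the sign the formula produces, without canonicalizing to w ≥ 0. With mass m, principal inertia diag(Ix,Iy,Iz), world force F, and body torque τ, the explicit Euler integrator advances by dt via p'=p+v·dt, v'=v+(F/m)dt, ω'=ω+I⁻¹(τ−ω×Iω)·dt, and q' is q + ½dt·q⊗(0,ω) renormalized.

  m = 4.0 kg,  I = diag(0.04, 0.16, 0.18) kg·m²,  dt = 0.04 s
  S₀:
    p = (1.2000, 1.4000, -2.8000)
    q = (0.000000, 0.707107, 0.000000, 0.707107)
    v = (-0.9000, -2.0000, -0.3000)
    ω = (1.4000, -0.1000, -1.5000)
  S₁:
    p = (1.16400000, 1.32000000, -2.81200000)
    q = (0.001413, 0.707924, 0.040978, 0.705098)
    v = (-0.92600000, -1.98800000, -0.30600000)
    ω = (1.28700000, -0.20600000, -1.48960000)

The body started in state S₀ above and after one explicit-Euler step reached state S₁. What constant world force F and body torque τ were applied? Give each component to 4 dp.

F = (-2.6000, 1.2000, -0.6000)
τ = (-0.1100, -0.1300, 0.0300)

v₁ − v₀ = (-0.02600000, 0.01200000, -0.00600000)
F = m·Δv/dt = (-2.6000, 1.2000, -0.6000)
ω₁ − ω₀ = (-0.11300000, -0.10600000, 0.01040000)
applied torque τ = (-0.1100, -0.1300, 0.0300)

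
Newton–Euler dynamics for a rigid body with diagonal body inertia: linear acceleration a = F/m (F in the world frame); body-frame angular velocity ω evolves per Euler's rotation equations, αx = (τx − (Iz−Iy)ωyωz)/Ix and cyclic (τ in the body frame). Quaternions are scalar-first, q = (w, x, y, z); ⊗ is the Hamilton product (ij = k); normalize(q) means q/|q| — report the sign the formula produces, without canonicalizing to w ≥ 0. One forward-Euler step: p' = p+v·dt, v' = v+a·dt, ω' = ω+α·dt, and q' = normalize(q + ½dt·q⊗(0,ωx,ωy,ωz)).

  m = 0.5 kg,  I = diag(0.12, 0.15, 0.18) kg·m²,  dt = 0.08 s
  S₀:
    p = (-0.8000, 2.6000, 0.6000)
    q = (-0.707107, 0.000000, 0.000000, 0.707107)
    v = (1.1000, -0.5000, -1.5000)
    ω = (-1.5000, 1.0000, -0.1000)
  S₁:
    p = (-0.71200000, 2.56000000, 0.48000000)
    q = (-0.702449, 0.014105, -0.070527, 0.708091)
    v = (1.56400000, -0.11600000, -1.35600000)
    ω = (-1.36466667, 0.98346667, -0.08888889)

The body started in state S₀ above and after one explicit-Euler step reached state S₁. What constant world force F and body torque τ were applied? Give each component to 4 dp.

velocity change Δv = (0.46400000, 0.38400000, 0.14400000)
applied force F = (2.9000, 2.4000, 0.9000)
ω₁ − ω₀ = (0.13533333, -0.01653333, 0.01111111)
gyro term ω₀×Iω₀ = (-0.0030, -0.0090, -0.0450)
applied torque τ = (0.2000, -0.0400, -0.0200)

F = (2.9000, 2.4000, 0.9000)
τ = (0.2000, -0.0400, -0.0200)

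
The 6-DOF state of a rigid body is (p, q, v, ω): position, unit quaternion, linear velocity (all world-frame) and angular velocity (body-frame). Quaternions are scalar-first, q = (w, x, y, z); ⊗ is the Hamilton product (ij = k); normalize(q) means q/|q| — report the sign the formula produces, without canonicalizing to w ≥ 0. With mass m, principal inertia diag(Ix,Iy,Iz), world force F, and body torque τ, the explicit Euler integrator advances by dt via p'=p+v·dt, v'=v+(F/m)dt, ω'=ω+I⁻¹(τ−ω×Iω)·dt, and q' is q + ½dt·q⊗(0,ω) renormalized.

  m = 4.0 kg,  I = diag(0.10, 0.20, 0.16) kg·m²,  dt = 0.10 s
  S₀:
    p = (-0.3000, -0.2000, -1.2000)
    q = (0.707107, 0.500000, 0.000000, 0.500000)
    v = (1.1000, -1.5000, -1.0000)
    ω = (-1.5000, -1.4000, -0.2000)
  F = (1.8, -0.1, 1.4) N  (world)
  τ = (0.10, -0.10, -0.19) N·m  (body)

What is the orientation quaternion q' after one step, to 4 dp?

q' = (0.7457, 0.4794, -0.0816, 0.4555)

Hamilton product q⊗(0,ω) = (0.8500000, -0.3606605, -1.6399498, -0.8414214)
q' = normalize(q + ½dt·q⊗(0,ω)) = (0.7457, 0.4794, -0.0816, 0.4555)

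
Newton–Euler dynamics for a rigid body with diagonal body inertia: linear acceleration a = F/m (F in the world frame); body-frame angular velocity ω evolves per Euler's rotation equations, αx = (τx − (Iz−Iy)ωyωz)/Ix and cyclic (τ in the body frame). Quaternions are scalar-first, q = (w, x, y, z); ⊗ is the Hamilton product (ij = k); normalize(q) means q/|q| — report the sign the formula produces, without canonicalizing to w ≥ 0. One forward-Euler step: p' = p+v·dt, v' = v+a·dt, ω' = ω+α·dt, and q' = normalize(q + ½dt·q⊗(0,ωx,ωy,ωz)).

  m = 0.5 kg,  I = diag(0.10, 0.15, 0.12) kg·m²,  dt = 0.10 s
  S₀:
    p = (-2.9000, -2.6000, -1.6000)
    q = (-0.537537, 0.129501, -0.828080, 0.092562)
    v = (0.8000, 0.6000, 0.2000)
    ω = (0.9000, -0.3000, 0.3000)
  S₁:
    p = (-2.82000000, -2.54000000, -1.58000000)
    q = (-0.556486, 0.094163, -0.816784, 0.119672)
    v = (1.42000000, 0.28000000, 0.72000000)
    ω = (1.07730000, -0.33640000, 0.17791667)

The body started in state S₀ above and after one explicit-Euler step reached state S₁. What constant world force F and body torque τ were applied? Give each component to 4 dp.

ω₁ − ω₀ = (0.17730000, -0.03640000, -0.12208333)
gyro term ω₀×Iω₀ = (0.0027, -0.0054, -0.0135)
I·α + gyro = (0.1800, -0.0600, -0.1600)
v₁ − v₀ = (0.62000000, -0.32000000, 0.52000000)
m·(v₁−v₀)/dt = (3.1000, -1.6000, 2.6000)

F = (3.1000, -1.6000, 2.6000)
τ = (0.1800, -0.0600, -0.1600)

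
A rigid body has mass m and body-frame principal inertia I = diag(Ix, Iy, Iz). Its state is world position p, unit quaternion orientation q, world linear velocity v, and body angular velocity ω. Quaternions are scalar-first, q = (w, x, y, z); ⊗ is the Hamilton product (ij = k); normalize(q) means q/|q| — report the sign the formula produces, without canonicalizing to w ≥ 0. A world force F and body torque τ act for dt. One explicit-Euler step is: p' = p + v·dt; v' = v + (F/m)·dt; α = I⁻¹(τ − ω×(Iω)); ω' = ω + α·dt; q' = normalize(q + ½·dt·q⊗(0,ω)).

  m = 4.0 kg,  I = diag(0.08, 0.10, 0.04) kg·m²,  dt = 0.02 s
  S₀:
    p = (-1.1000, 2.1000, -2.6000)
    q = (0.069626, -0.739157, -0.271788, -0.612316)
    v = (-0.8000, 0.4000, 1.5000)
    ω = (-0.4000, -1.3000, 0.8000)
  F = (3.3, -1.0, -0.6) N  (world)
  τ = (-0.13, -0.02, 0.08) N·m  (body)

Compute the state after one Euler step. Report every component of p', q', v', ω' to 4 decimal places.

ω×(Iω) gyroscopic = (0.0624, -0.0128, 0.0104)
(τ − ω×Iω)/I = (-2.4050, -0.0720, 1.7400)
ω + α·dt = (-0.4481, -1.3014, 0.8348)
Hamilton product q⊗(0,ω) = (-0.1591344, -1.0412916, 0.7457382, 0.9078897)
q + ½dt·q⊗(0,ω), renormalized = (0.0680, -0.7495, -0.2643, -0.6032)
a = F/m = (0.8250, -0.2500, -0.1500)
p + v·dt = (-1.1160, 2.1080, -2.5700)
new velocity v' = (-0.7835, 0.3950, 1.4970)

p' = (-1.1160, 2.1080, -2.5700)
q' = (0.0680, -0.7495, -0.2643, -0.6032)
v' = (-0.7835, 0.3950, 1.4970)
ω' = (-0.4481, -1.3014, 0.8348)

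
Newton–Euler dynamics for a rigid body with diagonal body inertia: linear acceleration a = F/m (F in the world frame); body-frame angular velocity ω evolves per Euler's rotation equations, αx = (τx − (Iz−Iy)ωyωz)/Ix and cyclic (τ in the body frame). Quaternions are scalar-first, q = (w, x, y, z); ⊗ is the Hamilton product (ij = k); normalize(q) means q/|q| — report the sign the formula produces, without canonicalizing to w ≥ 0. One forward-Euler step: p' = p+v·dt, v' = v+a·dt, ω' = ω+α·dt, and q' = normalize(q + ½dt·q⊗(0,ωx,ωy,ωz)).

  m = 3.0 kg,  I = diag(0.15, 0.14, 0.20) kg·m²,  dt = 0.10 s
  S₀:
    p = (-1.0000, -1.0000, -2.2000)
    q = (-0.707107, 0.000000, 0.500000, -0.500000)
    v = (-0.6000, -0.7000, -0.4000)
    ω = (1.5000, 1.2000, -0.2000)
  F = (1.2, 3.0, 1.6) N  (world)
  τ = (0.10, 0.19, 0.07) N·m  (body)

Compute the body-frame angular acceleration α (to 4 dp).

gyro term ω×Iω = (-0.0144, 0.0150, -0.0180)
(τ − ω×Iω)/I = (0.7627, 1.2500, 0.4400)

α = (0.7627, 1.2500, 0.4400)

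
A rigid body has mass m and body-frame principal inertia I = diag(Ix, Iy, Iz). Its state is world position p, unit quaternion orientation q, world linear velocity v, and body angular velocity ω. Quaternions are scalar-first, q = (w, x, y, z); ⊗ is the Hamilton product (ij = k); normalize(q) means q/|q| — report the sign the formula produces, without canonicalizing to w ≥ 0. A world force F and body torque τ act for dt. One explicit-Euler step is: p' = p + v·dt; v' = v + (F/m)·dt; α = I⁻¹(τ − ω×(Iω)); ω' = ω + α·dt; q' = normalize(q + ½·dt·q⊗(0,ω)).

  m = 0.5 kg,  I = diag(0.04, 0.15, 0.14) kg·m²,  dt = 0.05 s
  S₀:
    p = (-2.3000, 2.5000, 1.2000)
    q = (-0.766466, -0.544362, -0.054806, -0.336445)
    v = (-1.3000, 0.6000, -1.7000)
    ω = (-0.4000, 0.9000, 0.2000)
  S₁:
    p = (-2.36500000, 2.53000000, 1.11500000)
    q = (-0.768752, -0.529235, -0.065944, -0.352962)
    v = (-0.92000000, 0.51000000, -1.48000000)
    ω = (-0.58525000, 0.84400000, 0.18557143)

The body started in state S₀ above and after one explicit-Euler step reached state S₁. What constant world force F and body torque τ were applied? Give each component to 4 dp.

Δω = ω₁−ω₀ = (-0.18525000, -0.05600000, -0.01442857)
I·α + gyro = (-0.1500, -0.1600, -0.0800)
velocity change Δv = (0.38000000, -0.09000000, 0.22000000)
F = m·Δv/dt = (3.8000, -0.9000, 2.2000)

F = (3.8000, -0.9000, 2.2000)
τ = (-0.1500, -0.1600, -0.0800)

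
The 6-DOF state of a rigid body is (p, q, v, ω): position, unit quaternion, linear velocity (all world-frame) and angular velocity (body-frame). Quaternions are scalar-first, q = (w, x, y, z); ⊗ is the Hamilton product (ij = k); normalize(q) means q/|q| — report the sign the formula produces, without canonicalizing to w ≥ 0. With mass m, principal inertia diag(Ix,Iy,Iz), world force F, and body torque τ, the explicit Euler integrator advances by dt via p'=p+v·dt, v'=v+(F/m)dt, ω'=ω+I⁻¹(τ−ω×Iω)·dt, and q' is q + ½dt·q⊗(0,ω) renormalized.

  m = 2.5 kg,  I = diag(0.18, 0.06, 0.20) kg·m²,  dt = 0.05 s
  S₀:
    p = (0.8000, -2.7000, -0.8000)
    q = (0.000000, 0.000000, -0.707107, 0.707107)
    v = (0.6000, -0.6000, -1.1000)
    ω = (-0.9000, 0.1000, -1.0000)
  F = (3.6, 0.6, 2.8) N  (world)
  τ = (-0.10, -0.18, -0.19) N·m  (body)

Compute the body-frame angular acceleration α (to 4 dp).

α = (-0.4778, -2.7000, -1.0040)

ω×(Iω) gyroscopic = (-0.0140, -0.0180, 0.0108)
angular accel α = (-0.4778, -2.7000, -1.0040)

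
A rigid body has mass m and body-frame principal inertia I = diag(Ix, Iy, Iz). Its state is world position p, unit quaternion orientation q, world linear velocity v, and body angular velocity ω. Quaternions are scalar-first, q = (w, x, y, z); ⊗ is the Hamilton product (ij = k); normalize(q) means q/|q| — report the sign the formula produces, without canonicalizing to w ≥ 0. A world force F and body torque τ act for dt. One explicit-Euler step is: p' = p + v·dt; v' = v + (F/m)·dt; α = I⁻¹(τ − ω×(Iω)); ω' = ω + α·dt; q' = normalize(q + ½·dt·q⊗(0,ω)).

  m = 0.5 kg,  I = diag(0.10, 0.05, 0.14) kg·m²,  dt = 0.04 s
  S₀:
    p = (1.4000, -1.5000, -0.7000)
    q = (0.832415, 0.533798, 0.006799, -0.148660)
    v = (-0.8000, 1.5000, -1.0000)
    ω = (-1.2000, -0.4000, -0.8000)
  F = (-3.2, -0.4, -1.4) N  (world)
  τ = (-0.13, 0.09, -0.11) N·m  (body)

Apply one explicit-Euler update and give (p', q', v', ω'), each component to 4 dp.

p' = (1.3680, -1.4400, -0.7400)
q' = (0.8425, 0.5123, 0.0122, -0.1660)
v' = (-1.0560, 1.4680, -1.1120)
ω' = (-1.2635, -0.2973, -0.8246)

p' = p + v·dt = (1.3680, -1.4400, -0.7400)
v' = v + a·dt = (-1.0560, 1.4680, -1.1120)
gyro term ω×Iω = (0.0288, -0.0384, -0.0240)
angular accel α = (-1.5880, 2.5680, -0.6143)
ω' = ω + α·dt = (-1.2635, -0.2973, -0.8246)
Hamilton product q⊗(0,ω) = (0.5243492, -1.0638012, 0.2724644, -0.8712924)
updated quaternion q' = (0.8425, 0.5123, 0.0122, -0.1660)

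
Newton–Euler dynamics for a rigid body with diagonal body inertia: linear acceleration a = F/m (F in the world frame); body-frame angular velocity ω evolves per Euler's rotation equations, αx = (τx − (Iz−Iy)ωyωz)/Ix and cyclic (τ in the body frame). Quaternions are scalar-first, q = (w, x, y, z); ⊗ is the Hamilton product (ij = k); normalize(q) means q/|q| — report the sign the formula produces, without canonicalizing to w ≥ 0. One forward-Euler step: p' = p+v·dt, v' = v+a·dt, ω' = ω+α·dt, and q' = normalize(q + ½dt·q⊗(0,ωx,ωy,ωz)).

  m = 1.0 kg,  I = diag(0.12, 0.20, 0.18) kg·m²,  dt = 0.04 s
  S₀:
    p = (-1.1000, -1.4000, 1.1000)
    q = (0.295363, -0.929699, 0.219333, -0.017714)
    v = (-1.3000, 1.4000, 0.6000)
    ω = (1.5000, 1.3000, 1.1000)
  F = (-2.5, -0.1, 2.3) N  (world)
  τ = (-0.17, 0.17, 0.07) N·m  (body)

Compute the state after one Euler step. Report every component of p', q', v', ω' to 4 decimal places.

p' = (-1.1520, -1.3440, 1.1240)
q' = (0.3176, -0.9146, 0.2467, -0.0419)
v' = (-1.4000, 1.3960, 0.6920)
ω' = (1.4529, 1.3538, 1.0809)

(τ − ω×Iω)/I = (-1.1783, 1.3450, -0.4778)
ω + α·dt = (1.4529, 1.3538, 1.0809)
Hamilton product q⊗(0,ω) = (1.1289010, 0.7073390, 1.3800698, -1.2127089)
q' = normalize(q + ½dt·q⊗(0,ω)) = (0.3176, -0.9146, 0.2467, -0.0419)
p + v·dt = (-1.1520, -1.3440, 1.1240)
new velocity v' = (-1.4000, 1.3960, 0.6920)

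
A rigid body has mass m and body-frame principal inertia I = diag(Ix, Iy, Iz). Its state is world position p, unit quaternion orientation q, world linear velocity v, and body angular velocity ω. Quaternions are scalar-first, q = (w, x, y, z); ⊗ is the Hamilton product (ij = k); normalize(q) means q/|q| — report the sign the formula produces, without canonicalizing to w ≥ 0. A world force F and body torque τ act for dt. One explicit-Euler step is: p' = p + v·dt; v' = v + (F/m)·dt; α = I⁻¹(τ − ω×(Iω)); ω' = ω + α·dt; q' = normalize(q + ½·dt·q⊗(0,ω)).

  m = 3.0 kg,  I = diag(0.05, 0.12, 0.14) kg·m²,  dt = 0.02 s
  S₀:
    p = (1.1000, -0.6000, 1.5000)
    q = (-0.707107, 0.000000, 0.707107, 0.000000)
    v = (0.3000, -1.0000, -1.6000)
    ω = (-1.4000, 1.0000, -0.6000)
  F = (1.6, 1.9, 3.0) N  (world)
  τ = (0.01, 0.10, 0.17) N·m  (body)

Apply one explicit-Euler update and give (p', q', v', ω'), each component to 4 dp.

p' = (1.1060, -0.6200, 1.4680)
q' = (-0.7141, 0.0057, 0.6999, 0.0141)
v' = (0.3107, -0.9873, -1.5800)
ω' = (-1.3912, 1.0293, -0.5617)

p' = p + v·dt = (1.1060, -0.6200, 1.4680)
v' = v + a·dt = (0.3107, -0.9873, -1.5800)
(τ − ω×Iω)/I = (0.4400, 1.4633, 1.9143)
new body rate ω' = (-1.3912, 1.0293, -0.5617)
q⊗(0,ω) = (-0.7071070, 0.5656856, -0.7071070, 1.4142140)
q' = normalize(q + ½dt·q⊗(0,ω)) = (-0.7141, 0.0057, 0.6999, 0.0141)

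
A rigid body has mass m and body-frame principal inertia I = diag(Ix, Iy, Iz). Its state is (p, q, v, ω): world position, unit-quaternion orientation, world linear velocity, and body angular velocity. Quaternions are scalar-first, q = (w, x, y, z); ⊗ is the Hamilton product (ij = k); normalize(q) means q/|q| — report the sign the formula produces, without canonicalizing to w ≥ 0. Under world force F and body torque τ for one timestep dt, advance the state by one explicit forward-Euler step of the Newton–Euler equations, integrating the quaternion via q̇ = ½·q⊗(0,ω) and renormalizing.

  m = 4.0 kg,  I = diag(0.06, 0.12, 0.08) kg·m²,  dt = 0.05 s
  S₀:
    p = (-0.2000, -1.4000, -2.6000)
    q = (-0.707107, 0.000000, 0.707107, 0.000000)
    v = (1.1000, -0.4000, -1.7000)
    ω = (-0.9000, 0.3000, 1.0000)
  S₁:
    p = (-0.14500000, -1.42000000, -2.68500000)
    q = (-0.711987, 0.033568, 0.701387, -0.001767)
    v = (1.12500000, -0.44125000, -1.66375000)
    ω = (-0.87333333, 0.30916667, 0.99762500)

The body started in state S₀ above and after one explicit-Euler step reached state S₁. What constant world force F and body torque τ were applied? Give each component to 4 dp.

Δv = v₁−v₀ = (0.02500000, -0.04125000, 0.03625000)
applied force F = (2.0000, -3.3000, 2.9000)
Δω = ω₁−ω₀ = (0.02666667, 0.00916667, -0.00237500)
ω₀×(Iω₀) = (-0.0120, 0.0180, -0.0162)
applied torque τ = (0.0200, 0.0400, -0.0200)

F = (2.0000, -3.3000, 2.9000)
τ = (0.0200, 0.0400, -0.0200)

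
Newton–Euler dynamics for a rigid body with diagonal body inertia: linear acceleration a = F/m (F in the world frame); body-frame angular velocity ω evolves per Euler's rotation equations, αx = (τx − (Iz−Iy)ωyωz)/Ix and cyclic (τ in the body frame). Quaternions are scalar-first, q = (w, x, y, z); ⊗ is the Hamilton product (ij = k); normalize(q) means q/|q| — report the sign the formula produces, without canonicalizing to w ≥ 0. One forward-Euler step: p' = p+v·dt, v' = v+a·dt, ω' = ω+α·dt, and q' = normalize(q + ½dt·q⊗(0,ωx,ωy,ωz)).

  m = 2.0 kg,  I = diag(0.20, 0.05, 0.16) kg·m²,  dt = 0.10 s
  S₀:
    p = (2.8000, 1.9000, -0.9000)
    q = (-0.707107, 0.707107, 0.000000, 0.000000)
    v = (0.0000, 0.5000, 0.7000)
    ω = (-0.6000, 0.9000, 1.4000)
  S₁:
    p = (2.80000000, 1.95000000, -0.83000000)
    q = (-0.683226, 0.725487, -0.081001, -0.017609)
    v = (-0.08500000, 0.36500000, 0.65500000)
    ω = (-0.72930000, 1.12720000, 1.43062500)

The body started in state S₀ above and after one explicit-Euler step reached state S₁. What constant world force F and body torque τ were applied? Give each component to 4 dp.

Δω = ω₁−ω₀ = (-0.12930000, 0.22720000, 0.03062500)
I·α + gyro = (-0.1200, 0.0800, 0.1300)
v₁ − v₀ = (-0.08500000, -0.13500000, -0.04500000)
m·(v₁−v₀)/dt = (-1.7000, -2.7000, -0.9000)

F = (-1.7000, -2.7000, -0.9000)
τ = (-0.1200, 0.0800, 0.1300)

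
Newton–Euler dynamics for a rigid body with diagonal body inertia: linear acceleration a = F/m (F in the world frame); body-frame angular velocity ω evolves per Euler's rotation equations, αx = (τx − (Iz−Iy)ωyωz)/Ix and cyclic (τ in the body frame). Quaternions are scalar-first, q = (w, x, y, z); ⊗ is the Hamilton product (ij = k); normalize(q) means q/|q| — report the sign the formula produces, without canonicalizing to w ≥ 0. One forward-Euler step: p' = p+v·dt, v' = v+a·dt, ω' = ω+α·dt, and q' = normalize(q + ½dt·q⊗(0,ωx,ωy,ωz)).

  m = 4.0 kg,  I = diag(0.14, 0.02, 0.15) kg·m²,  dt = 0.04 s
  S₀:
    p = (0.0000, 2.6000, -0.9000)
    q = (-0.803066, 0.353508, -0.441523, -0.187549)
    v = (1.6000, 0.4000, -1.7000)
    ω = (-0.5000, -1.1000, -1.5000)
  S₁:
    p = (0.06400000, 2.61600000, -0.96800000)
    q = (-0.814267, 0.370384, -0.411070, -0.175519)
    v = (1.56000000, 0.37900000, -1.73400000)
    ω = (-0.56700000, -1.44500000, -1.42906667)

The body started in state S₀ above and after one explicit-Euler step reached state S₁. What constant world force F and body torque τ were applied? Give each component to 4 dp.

velocity change Δv = (-0.04000000, -0.02100000, -0.03400000)
m·(v₁−v₀)/dt = (-4.0000, -2.1000, -3.4000)
Δω = ω₁−ω₀ = (-0.06700000, -0.34500000, 0.07093333)
I·α + gyro = (-0.0200, -0.1800, 0.2000)

F = (-4.0000, -2.1000, -3.4000)
τ = (-0.0200, -0.1800, 0.2000)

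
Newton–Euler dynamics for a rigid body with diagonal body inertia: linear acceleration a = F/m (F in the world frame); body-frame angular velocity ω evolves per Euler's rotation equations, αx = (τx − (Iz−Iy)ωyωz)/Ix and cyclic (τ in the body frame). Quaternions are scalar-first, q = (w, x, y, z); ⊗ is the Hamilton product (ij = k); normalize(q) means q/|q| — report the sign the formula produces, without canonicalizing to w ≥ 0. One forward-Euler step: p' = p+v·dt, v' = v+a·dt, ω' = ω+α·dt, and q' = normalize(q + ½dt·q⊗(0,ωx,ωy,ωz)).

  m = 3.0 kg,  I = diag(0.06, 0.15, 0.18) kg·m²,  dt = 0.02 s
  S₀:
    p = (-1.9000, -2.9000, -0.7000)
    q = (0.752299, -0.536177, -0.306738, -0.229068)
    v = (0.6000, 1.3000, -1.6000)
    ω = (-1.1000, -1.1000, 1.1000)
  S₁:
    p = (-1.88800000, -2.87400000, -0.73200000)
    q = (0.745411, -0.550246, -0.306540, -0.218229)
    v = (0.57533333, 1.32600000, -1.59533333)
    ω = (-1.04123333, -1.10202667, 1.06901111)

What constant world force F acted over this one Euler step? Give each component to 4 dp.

F = (-3.7000, 3.9000, 0.7000)

v₁ − v₀ = (-0.02466667, 0.02600000, 0.00466667)
applied force F = (-3.7000, 3.9000, 0.7000)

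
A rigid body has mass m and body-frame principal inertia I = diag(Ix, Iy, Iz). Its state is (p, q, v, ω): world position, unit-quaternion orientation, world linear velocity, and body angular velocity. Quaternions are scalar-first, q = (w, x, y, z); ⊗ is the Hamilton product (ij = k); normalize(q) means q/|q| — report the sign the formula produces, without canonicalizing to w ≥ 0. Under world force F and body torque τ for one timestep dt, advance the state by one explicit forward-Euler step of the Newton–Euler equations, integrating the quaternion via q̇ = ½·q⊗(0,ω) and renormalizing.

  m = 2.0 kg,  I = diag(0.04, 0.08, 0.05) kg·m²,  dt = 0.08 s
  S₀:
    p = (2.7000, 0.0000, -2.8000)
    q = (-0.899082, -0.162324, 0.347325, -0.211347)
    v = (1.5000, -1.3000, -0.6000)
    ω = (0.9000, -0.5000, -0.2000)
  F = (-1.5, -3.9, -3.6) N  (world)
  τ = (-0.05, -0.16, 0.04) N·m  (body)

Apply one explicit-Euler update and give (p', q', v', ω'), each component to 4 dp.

p' = (2.8200, -0.1040, -2.8480)
q' = (-0.8872, -0.2015, 0.3561, -0.2132)
v' = (1.4400, -1.4560, -0.7440)
ω' = (0.8060, -0.6618, -0.1072)

a = F/m = (-0.7500, -1.9500, -1.8000)
p' = p + v·dt = (2.8200, -0.1040, -2.8480)
v' = v + a·dt = (1.4400, -1.4560, -0.7440)
(τ − ω×Iω)/I = (-1.1750, -2.0225, 1.1600)
new body rate ω' = (0.8060, -0.6618, -0.1072)
Hamilton product q⊗(0,ω) = (0.2774847, -0.9843123, 0.2268639, -0.0516141)
q + ½dt·q⊗(0,ω), renormalized = (-0.8872, -0.2015, 0.3561, -0.2132)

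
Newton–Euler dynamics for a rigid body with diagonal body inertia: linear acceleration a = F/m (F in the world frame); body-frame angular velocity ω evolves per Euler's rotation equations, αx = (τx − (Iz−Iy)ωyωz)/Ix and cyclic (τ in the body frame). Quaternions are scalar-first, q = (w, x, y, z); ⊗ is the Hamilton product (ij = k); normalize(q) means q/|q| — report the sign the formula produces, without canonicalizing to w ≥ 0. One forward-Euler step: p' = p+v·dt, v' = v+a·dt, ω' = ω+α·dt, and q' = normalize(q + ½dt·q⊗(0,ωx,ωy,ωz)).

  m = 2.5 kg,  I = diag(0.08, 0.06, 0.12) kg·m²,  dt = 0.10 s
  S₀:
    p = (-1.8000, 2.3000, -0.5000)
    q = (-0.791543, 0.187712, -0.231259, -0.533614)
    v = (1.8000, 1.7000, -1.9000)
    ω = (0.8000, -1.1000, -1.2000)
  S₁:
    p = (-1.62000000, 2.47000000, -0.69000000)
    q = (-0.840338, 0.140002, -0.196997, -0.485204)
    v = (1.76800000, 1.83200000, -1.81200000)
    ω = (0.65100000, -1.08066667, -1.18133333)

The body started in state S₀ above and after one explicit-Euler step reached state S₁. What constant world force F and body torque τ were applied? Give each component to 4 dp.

v₁ − v₀ = (-0.03200000, 0.13200000, 0.08800000)
m·(v₁−v₀)/dt = (-0.8000, 3.3000, 2.2000)
rate change Δω = (-0.14900000, 0.01933333, 0.01866667)
applied torque τ = (-0.0400, 0.0500, 0.0400)

F = (-0.8000, 3.3000, 2.2000)
τ = (-0.0400, 0.0500, 0.0400)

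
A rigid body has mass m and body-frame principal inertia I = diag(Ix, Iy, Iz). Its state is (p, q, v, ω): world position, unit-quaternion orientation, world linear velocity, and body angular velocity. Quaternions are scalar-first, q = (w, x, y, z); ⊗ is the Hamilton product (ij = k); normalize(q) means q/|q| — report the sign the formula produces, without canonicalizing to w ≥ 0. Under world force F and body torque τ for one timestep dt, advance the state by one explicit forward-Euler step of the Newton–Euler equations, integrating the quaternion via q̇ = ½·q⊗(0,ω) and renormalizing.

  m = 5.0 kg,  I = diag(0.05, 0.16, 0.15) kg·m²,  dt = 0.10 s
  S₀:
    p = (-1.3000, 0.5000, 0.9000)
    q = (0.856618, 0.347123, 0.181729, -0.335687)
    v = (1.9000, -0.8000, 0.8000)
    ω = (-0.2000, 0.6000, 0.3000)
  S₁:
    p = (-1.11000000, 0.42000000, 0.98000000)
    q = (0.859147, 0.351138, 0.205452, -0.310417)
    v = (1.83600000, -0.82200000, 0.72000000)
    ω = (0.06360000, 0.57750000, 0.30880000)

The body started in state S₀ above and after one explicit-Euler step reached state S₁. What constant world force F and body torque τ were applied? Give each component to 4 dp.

ω₁ − ω₀ = (0.26360000, -0.02250000, 0.00880000)
precession coupling = (-0.0018, 0.0060, -0.0132)
τ = I·(Δω/dt) + ω₀×(Iω₀) = (0.1300, -0.0300, 0.0000)
v₁ − v₀ = (-0.06400000, -0.02200000, -0.08000000)
m·(v₁−v₀)/dt = (-3.2000, -1.1000, -4.0000)

F = (-3.2000, -1.1000, -4.0000)
τ = (0.1300, -0.0300, 0.0000)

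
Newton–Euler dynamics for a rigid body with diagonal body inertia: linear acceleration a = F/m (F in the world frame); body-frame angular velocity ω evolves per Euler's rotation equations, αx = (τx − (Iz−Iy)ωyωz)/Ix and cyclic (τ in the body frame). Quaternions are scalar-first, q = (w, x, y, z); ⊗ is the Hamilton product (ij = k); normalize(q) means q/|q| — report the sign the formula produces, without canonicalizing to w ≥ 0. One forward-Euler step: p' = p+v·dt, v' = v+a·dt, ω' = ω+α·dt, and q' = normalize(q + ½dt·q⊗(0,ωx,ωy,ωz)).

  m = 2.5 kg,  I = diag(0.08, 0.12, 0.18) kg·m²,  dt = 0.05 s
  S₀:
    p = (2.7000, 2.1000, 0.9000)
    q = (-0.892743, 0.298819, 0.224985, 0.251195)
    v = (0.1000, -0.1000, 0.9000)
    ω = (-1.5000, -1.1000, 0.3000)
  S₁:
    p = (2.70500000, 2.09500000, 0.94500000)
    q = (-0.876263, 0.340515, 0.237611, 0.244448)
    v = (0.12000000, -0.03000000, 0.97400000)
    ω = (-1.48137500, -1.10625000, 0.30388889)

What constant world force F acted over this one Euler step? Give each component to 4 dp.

F = (1.0000, 3.5000, 3.7000)

Δv = v₁−v₀ = (0.02000000, 0.07000000, 0.07400000)
m·(v₁−v₀)/dt = (1.0000, 3.5000, 3.7000)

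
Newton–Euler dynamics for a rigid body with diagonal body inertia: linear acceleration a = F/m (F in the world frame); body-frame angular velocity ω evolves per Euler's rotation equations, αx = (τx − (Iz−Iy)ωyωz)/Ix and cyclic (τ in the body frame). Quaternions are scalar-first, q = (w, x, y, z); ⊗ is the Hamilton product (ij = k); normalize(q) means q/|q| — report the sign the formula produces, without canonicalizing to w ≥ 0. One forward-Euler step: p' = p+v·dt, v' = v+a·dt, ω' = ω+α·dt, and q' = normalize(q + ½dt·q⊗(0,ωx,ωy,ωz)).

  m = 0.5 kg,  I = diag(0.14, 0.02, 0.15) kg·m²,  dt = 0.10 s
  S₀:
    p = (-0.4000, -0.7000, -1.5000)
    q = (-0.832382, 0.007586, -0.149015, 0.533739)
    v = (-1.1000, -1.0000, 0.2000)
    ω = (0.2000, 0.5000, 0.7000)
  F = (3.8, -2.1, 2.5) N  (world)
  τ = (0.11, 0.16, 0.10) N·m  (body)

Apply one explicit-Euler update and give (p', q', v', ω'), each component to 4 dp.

ω×(Iω) gyroscopic = (0.0455, -0.0014, -0.0120)
α = I⁻¹(τ − ω×Iω) = (0.4607, 8.0700, 0.7467)
new body rate ω' = (0.2461, 1.3070, 0.7747)
Hamilton product q⊗(0,ω) = (-0.3006270, -0.5376564, -0.3147534, -0.5490714)
q' = normalize(q + ½dt·q⊗(0,ω)) = (-0.8466, -0.0193, -0.1646, 0.5058)
a = F/m = (7.6000, -4.2000, 5.0000)
p' = p + v·dt = (-0.5100, -0.8000, -1.4800)
v + (F/m)dt = (-0.3400, -1.4200, 0.7000)

p' = (-0.5100, -0.8000, -1.4800)
q' = (-0.8466, -0.0193, -0.1646, 0.5058)
v' = (-0.3400, -1.4200, 0.7000)
ω' = (0.2461, 1.3070, 0.7747)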